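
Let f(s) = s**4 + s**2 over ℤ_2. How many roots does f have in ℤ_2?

Evaluate at each of the 2 elements of ℤ_2:
f(0) = 0 → root; f(1) = 0 → root.
Roots: {0, 1}.

2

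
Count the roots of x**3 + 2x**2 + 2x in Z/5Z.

3

Write h(x) = x**3 + 2x**2 + 2x.
Evaluate at each of the 5 elements of Z/5Z:
h(0) = 0 → root; h(1) = 0 → root; h(2) = 0 → root; h(3) = 1; h(4) = 4.
Roots: {0, 1, 2}.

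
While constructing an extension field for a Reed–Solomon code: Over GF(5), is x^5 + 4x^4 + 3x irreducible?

Write P(x) = x^5 + 4x^4 + 3x.
Check for roots in GF(5): P(0) = 0 → root; P(1) = 3; P(2) = 2; P(3) = 1; P(4) = 0 → root.
P(0) = 0, so (x) divides P(x); P is reducible.

No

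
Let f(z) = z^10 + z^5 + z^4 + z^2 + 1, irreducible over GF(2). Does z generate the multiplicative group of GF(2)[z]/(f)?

No

|GF(2^10)^×| = 2^10 − 1 = 1023. Prime factorization: 1023 = 3·11·31.
f is primitive ⇔ z has order 1023 in GF(2)[z]/(f), i.e. z^(1023/q) ≠ 1 for each prime q | 1023.
z^(341) mod f = z^5 + z^2.
z^(93) mod f = 1
z^(33) mod f = z^7 + z^4 + z^2.
Since z^(93) = 1, the order of z divides 93 < 1023; not primitive.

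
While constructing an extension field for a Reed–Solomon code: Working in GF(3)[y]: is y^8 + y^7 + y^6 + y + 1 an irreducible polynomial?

Write f(y) = y^8 + y^7 + y^6 + y + 1.
Check for roots in GF(3): f(0) = 1; f(1) = 2; f(2) = 1.
No roots, so no linear factors.
Monic irreducibles of degree 2 over GF(3): y^2 + 1, y^2 + y + 2, y^2 + 2y + 2.
None of them divide f (all give nonzero remainder).
Degree-3 irreducible divisors: test the 8 monic irreducibles of degree 3 over GF(3).
None of them divide f (all give nonzero remainder).
Degree-4 irreducible divisors: test the 18 monic irreducibles of degree 4 over GF(3).
None of them divide f (all give nonzero remainder).
No irreducible factor of degree ≤ 4 exists, so f is irreducible over GF(3).

Yes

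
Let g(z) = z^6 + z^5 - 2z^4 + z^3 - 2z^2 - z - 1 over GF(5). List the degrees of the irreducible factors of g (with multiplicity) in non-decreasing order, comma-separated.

Roots in GF(5): g(0) = 4; g(1) = 2; g(2) = 1; g(3) = 0 → root; g(4) = 0 → root.
Linear factors from roots: (z + 2), (z + 1).
Complete factorization: g(z) = (z + 1)·(z + 2)·(z^2 - 2)·(z^2 - 2z - 1).
Factor degrees with multiplicity: 1 + 1 + 2 + 2 = 6.

1, 1, 2, 2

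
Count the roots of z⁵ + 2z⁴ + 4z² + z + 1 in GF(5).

2

Write f(z) = z⁵ + 2z⁴ + 4z² + z + 1.
Evaluate at each of the 5 elements of GF(5):
f(0) = 1; f(1) = 4; f(2) = 3; f(3) = 0 → root; f(4) = 0 → root.
Roots: {3, 4}.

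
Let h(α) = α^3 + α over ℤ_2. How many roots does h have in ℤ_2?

Evaluate at each of the 2 elements of ℤ_2:
h(0) = 0 → root; h(1) = 0 → root.
Roots: {0, 1}.

2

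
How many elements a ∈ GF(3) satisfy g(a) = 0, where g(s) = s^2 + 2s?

2

Evaluate at each of the 3 elements of GF(3):
g(0) = 0 → root; g(1) = 0 → root; g(2) = 2.
Roots: {0, 1}.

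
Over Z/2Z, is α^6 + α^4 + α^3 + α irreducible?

Write f(α) = α^6 + α^4 + α^3 + α.
Check for roots in Z/2Z: f(0) = 0 → root; f(1) = 0 → root.
f(0) = 0, so (α) divides f(α); f is reducible.

No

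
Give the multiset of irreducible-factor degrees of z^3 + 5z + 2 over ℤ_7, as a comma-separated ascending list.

3

Write h(z) = z^3 + 5z + 2.
Complete factorization: h(z) = (z^3 + 5z + 2).
Factor degrees with multiplicity: 3 = 3.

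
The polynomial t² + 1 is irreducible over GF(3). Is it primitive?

Write f(t) = t² + 1.
|GF(3^2)^×| = 3^2 − 1 = 8. Prime factorization: 8 = 2^3.
f is primitive ⇔ t has order 8 in GF(3)[t]/(f), i.e. t^(8/q) ≠ 1 for each prime q | 8.
t^(4) mod f = 1
Since t^(4) = 1, the order of t divides 4 < 8; not primitive.

No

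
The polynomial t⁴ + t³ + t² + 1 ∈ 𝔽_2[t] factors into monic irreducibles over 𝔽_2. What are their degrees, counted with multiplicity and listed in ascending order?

Write g(t) = t⁴ + t³ + t² + 1.
Roots in 𝔽_2: g(0) = 1; g(1) = 0 → root.
Linear factors from roots: (t + 1).
Complete factorization: g(t) = (t + 1)·(t³ + t + 1).
Factor degrees with multiplicity: 1 + 3 = 4.

1, 3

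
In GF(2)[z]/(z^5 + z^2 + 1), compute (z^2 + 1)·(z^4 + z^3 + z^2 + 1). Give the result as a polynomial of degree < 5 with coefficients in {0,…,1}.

Multiply in GF(2)[z]: (z^2 + 1)·(z^4 + z^3 + z^2 + 1) = z^6 + z^5 + z^3 + 1.
Reduce using z^5 ≡ z^2 + 1 (mod z^5 + z^2 + 1).
Reduced: z^2 + z.

z^2 + z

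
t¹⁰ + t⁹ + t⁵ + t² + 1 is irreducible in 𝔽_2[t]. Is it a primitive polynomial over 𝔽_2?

Yes

Write f(t) = t¹⁰ + t⁹ + t⁵ + t² + 1.
|GF(2^10)^×| = 2^10 − 1 = 1023. Prime factorization: 1023 = 3·11·31.
f is primitive ⇔ t has order 1023 in GF(2)[t]/(f), i.e. t^(1023/q) ≠ 1 for each prime q | 1023.
t^(341) mod f = t⁷ + t⁴ + t² + t.
t^(93) mod f = t⁷ + t⁶ + t⁴ + t³ + 1.
t^(33) mod f = t⁹ + t⁷ + t⁶ + t⁵ + t³ + t² + 1.
None equal 1, so t has full order 1023; f is primitive.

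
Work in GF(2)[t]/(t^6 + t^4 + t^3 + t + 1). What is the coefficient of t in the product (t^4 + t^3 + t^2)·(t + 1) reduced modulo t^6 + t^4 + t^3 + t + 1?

0

Multiply in GF(2)[t]: (t^4 + t^3 + t^2)·(t + 1) = t^5 + t^2.
Reduced: t^5 + t^2.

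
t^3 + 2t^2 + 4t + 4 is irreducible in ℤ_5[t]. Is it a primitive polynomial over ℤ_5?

Write f(t) = t^3 + 2t^2 + 4t + 4.
|GF(5^3)^×| = 5^3 − 1 = 124. Prime factorization: 124 = 2^2·31.
f is primitive ⇔ t has order 124 in GF(5)[t]/(f), i.e. t^(124/q) ≠ 1 for each prime q | 124.
t^(62) mod f = 1
t^(4) mod f = 4t + 3.
Since t^(62) = 1, the order of t divides 62 < 124; not primitive.

No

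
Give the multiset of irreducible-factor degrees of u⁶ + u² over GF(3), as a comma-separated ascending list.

Write g(u) = u⁶ + u².
Roots in GF(3): g(0) = 0 → root; g(1) = 2; g(2) = 2.
Linear factors from roots: (u).
Complete factorization: g(u) = (u)^2·(u² + u + 2)·(u² + 2u + 2).
Factor degrees with multiplicity: 1 + 1 + 2 + 2 = 6.

1, 1, 2, 2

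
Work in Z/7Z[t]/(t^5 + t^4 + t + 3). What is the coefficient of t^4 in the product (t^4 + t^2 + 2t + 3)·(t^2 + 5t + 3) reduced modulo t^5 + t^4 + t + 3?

0

Multiply in Z/7Z[t]: (t^4 + t^2 + 2t + 3)·(t^2 + 5t + 3) = t^6 + 5t^5 + 4t^4 + 2t^2 + 2.
Reduce using t^5 ≡ 6t^4 + 6t + 4 (mod t^5 + t^4 + t + 3).
Reduced: t^2 + 4.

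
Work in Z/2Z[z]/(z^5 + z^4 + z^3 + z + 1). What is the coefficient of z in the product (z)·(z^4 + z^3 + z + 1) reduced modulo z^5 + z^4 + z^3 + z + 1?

0

Multiply in Z/2Z[z]: (z)·(z^4 + z^3 + z + 1) = z^5 + z^4 + z^2 + z.
Reduce using z^5 ≡ z^4 + z^3 + z + 1 (mod z^5 + z^4 + z^3 + z + 1).
Reduced: z^3 + z^2 + 1.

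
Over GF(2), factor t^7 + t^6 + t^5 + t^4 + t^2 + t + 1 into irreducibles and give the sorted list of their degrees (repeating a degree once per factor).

7

Write h(t) = t^7 + t^6 + t^5 + t^4 + t^2 + t + 1.
Roots in GF(2): h(0) = 1; h(1) = 1.
Complete factorization: h(t) = (t^7 + t^6 + t^5 + t^4 + t^2 + t + 1).
Factor degrees with multiplicity: 7 = 7.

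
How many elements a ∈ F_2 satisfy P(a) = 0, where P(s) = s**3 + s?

2

Evaluate at each of the 2 elements of F_2:
P(0) = 0 → root; P(1) = 0 → root.
Roots: {0, 1}.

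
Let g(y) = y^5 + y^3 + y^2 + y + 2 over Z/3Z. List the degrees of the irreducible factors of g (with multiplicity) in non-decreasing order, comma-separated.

Roots in Z/3Z: g(0) = 2; g(1) = 0 → root; g(2) = 0 → root.
Linear factors from roots: (y + 2), (y + 1).
Complete factorization: g(y) = (y + 1)·(y + 2)·(y^3 + 2y + 1).
Factor degrees with multiplicity: 1 + 1 + 3 = 5.

1, 1, 3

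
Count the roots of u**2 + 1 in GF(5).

Write h(u) = u**2 + 1.
Evaluate at each of the 5 elements of GF(5):
h(0) = 1; h(1) = 2; h(2) = 0 → root; h(3) = 0 → root; h(4) = 2.
Roots: {2, 3}.

2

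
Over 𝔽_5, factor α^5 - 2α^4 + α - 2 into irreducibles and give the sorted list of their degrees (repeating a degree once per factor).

1, 2, 2

Write f(α) = α^5 - 2α^4 + α - 2.
Roots in 𝔽_5: f(0) = 3; f(1) = 3; f(2) = 0 → root; f(3) = 2; f(4) = 4.
Linear factors from roots: (α - 2).
Complete factorization: f(α) = (α - 2)·(α^2 + 2)·(α^2 - 2).
Factor degrees with multiplicity: 1 + 2 + 2 = 5.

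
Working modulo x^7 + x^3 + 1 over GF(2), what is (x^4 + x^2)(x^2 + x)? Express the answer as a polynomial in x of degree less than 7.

Multiply in GF(2)[x]: (x^4 + x^2)·(x^2 + x) = x^6 + x^5 + x^4 + x^3.
Reduced: x^6 + x^5 + x^4 + x^3.

x^6 + x^5 + x^4 + x^3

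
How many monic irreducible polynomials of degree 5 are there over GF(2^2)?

204

Gauss's count: N_{4}(5) = (1/5) Σ_{d|5} μ(5/d)·4^d.
Divisors of 5: 1, 5; μ(5/d) for each: -1, 1.
Σ = − 4^1 + 4^5 = 1020.
N = 1020/5 = 204.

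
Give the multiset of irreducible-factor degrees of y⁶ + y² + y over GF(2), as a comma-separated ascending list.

1, 2, 3

Write h(y) = y⁶ + y² + y.
Roots in GF(2): h(0) = 0 → root; h(1) = 1.
Linear factors from roots: (y).
Complete factorization: h(y) = (y)·(y² + y + 1)·(y³ + y² + 1).
Factor degrees with multiplicity: 1 + 2 + 3 = 6.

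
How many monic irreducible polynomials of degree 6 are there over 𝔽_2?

By the necklace-counting formula, N_2(6) = (1/6) Σ_{d|6} μ(6/d)·2^d.
Divisors of 6: 1, 2, 3, 6; μ(6/d) for each: 1, -1, -1, 1.
Σ = 2^1 − 2^2 − 2^3 + 2^6 = 54.
N = 54/6 = 9.

9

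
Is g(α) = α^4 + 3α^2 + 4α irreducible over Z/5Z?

Check for roots in Z/5Z: g(0) = 0 → root; g(1) = 3; g(2) = 1; g(3) = 0 → root; g(4) = 0 → root.
g(0) = 0, so (α) divides g(α); g is reducible.

No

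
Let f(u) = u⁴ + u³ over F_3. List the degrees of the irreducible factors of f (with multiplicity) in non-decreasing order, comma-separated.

Roots in F_3: f(0) = 0 → root; f(1) = 2; f(2) = 0 → root.
Linear factors from roots: (u), (u + 1).
Complete factorization: f(u) = (u + 1)·(u)^3.
Factor degrees with multiplicity: 1 + 1 + 1 + 1 = 4.

1, 1, 1, 1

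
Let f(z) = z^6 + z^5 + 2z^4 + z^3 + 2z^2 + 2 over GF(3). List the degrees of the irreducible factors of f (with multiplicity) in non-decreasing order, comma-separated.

Roots in GF(3): f(0) = 2; f(1) = 0 → root; f(2) = 2.
Linear factors from roots: (z + 2).
Complete factorization: f(z) = (z + 2)·(z^2 + z + 2)·(z^3 + z^2 + z + 2).
Factor degrees with multiplicity: 1 + 2 + 3 = 6.

1, 2, 3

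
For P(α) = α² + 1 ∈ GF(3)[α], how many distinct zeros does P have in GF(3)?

Evaluate at each of the 3 elements of GF(3):
P(0) = 1; P(1) = 2; P(2) = 2.
No element is a root.

0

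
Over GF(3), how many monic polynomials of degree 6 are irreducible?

Gauss's count: N_{3}(6) = (1/6) Σ_{d|6} μ(6/d)·3^d.
Divisors of 6: 1, 2, 3, 6; μ(6/d) for each: 1, -1, -1, 1.
Σ = 3^1 − 3^2 − 3^3 + 3^6 = 696.
N = 696/6 = 116.

116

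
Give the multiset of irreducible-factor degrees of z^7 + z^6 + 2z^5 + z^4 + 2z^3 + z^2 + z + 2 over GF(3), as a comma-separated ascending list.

Write h(z) = z^7 + z^6 + 2z^5 + z^4 + 2z^3 + z^2 + z + 2.
Roots in GF(3): h(0) = 2; h(1) = 2; h(2) = 2.
Complete factorization: h(z) = (z^7 + z^6 + 2z^5 + z^4 + 2z^3 + z^2 + z + 2).
Factor degrees with multiplicity: 7 = 7.

7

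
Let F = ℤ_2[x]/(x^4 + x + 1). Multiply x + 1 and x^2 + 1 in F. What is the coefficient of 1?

1

Multiply in ℤ_2[x]: (x + 1)·(x^2 + 1) = x^3 + x^2 + x + 1.
Reduced: x^3 + x^2 + x + 1.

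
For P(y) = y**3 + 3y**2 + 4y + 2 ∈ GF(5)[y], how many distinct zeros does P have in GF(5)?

3

Evaluate at each of the 5 elements of GF(5):
P(0) = 2; P(1) = 0 → root; P(2) = 0 → root; P(3) = 3; P(4) = 0 → root.
Roots: {1, 2, 4}.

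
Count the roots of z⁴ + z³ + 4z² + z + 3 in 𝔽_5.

Write g(z) = z⁴ + z³ + 4z² + z + 3.
Evaluate at each of the 5 elements of 𝔽_5:
g(0) = 3; g(1) = 0 → root; g(2) = 0 → root; g(3) = 0 → root; g(4) = 1.
Roots: {1, 2, 3}.

3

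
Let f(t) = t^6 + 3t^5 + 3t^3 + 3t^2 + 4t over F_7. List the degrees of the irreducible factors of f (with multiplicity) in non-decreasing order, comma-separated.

1, 1, 2, 2

Linear factors from roots: (t), (t + 6).
Complete factorization: f(t) = (t)·(t + 6)·(t^2 + 2t + 2)·(t^2 + 2t + 5).
Factor degrees with multiplicity: 1 + 1 + 2 + 2 = 6.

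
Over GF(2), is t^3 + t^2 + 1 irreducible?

Yes

Write P(t) = t^3 + t^2 + 1.
Check for roots in GF(2): P(0) = 1; P(1) = 1.
No roots. A degree-3 polynomial over a field with no linear factor is irreducible.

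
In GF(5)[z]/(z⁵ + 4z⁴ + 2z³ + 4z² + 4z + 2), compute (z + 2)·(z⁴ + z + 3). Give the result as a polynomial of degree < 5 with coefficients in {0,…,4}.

Multiply in GF(5)[z]: (z + 2)·(z⁴ + z + 3) = z⁵ + 2z⁴ + z² + 1.
Reduce using z⁵ ≡ z⁴ + 3z³ + z² + z + 3 (mod z⁵ + 4z⁴ + 2z³ + 4z² + 4z + 2).
Reduced: 3z⁴ + 3z³ + 2z² + z + 4.

3z^4 + 3z^3 + 2z^2 + z + 4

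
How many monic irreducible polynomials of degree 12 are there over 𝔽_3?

44220

By the necklace-counting formula, N_3(12) = (1/12) Σ_{d|12} μ(12/d)·3^d.
Divisors of 12: 1, 2, 3, 4, 6, 12; μ(12/d) for each: 0, 1, 0, -1, -1, 1.
Σ = 3^2 − 3^4 − 3^6 + 3^12 = 530640.
N = 530640/12 = 44220.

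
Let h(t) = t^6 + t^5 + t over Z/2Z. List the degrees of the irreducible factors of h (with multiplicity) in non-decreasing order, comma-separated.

1, 2, 3

Roots in Z/2Z: h(0) = 0 → root; h(1) = 1.
Linear factors from roots: (t).
Complete factorization: h(t) = (t)·(t^2 + t + 1)·(t^3 + t + 1).
Factor degrees with multiplicity: 1 + 2 + 3 = 6.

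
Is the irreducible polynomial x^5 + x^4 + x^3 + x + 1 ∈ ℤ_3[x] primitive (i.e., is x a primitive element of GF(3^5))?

Yes

Write f(x) = x^5 + x^4 + x^3 + x + 1.
|GF(3^5)^×| = 3^5 − 1 = 242. Prime factorization: 242 = 2·11^2.
f is primitive ⇔ x has order 242 in GF(3)[x]/(f), i.e. x^(242/q) ≠ 1 for each prime q | 242.
x^(121) mod f = 2.
x^(22) mod f = x^4 + 2x^3 + x^2 + 1.
None equal 1, so x has full order 242; f is primitive.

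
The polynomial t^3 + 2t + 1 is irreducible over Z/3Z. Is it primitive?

Yes

Write f(t) = t^3 + 2t + 1.
|GF(3^3)^×| = 3^3 − 1 = 26. Prime factorization: 26 = 2·13.
f is primitive ⇔ t has order 26 in GF(3)[t]/(f), i.e. t^(26/q) ≠ 1 for each prime q | 26.
t^(13) mod f = 2.
t^(2) mod f = t^2.
None equal 1, so t has full order 26; f is primitive.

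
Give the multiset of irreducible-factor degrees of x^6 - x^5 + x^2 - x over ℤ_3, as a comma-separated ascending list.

Write f(x) = x^6 - x^5 + x^2 - x.
Roots in ℤ_3: f(0) = 0 → root; f(1) = 0 → root; f(2) = 1.
Linear factors from roots: (x), (x - 1).
Complete factorization: f(x) = (x)·(x - 1)·(x^2 + x - 1)·(x^2 - x - 1).
Factor degrees with multiplicity: 1 + 1 + 2 + 2 = 6.

1, 1, 2, 2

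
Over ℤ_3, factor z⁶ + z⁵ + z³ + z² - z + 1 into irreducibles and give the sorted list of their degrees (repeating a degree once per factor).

2, 4

Write f(z) = z⁶ + z⁵ + z³ + z² - z + 1.
Roots in ℤ_3: f(0) = 1; f(1) = 1; f(2) = 2.
Complete factorization: f(z) = (z² + z - 1)·(z⁴ + z² - 1).
Factor degrees with multiplicity: 2 + 4 = 6.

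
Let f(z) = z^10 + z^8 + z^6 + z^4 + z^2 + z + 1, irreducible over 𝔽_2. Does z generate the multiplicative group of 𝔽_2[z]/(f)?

Yes

|GF(2^10)^×| = 2^10 − 1 = 1023. Prime factorization: 1023 = 3·11·31.
f is primitive ⇔ z has order 1023 in GF(2)[z]/(f), i.e. z^(1023/q) ≠ 1 for each prime q | 1023.
z^(341) mod f = z^9 + z^8 + z^5 + z + 1.
z^(93) mod f = z^9 + z^7 + z + 1.
z^(33) mod f = z^7 + z^6 + z^5 + z^4 + z^2 + z.
None equal 1, so z has full order 1023; f is primitive.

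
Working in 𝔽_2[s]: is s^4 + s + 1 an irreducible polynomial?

Write f(s) = s^4 + s + 1.
Check for roots in 𝔽_2: f(0) = 1; f(1) = 1.
No roots, so no linear factors.
Monic irreducibles of degree 2 over GF(2): s^2 + s + 1.
None of them divide f (all give nonzero remainder).
No irreducible factor of degree ≤ 2 exists, so f is irreducible over GF(2).

Yes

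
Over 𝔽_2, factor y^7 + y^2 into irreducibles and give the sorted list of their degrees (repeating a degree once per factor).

1, 1, 1, 4

Write g(y) = y^7 + y^2.
Roots in 𝔽_2: g(0) = 0 → root; g(1) = 0 → root.
Linear factors from roots: (y), (y + 1).
Complete factorization: g(y) = (y + 1)·(y)^2·(y^4 + y^3 + y^2 + y + 1).
Factor degrees with multiplicity: 1 + 1 + 1 + 4 = 7.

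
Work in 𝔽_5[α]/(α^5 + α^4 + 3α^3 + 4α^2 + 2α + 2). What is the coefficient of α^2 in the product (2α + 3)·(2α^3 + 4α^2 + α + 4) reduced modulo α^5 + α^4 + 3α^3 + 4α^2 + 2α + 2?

Multiply in 𝔽_5[α]: (2α + 3)·(2α^3 + 4α^2 + α + 4) = 4α^4 + 4α^3 + 4α^2 + α + 2.
Reduced: 4α^4 + 4α^3 + 4α^2 + α + 2.

4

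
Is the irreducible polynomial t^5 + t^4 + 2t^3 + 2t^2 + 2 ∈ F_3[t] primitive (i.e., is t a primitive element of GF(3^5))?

Write f(t) = t^5 + t^4 + 2t^3 + 2t^2 + 2.
|GF(3^5)^×| = 3^5 − 1 = 242. Prime factorization: 242 = 2·11^2.
f is primitive ⇔ t has order 242 in GF(3)[t]/(f), i.e. t^(242/q) ≠ 1 for each prime q | 242.
t^(121) mod f = 1
t^(22) mod f = t^4 + 2t^3 + t^2 + 1.
Since t^(121) = 1, the order of t divides 121 < 242; not primitive.

No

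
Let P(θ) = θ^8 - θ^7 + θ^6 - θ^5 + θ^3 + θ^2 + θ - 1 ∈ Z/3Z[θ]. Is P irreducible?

Check for roots in Z/3Z: P(0) = 2; P(1) = 2; P(2) = 2.
No roots, so no linear factors.
Monic irreducibles of degree 2 over GF(3): θ^2 + 1, θ^2 + θ - 1, θ^2 - θ - 1.
None of them divide P (all give nonzero remainder).
Degree-3 irreducible divisors: test the 8 monic irreducibles of degree 3 over GF(3).
None of them divide P (all give nonzero remainder).
Degree-4 irreducible divisors: test the 18 monic irreducibles of degree 4 over GF(3).
None of them divide P (all give nonzero remainder).
No irreducible factor of degree ≤ 4 exists, so P is irreducible over GF(3).

Yes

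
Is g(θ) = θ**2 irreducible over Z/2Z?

No

Check for roots in Z/2Z: g(0) = 0 → root; g(1) = 1.
g(0) = 0, so (θ) divides g(θ); g is reducible.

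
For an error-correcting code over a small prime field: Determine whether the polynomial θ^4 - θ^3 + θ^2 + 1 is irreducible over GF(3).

Write g(θ) = θ^4 - θ^3 + θ^2 + 1.
Check for roots in GF(3): g(0) = 1; g(1) = 2; g(2) = 1.
No roots, so no linear factors.
Monic irreducibles of degree 2 over GF(3): θ^2 + 1, θ^2 + θ - 1, θ^2 - θ - 1.
None of them divide g (all give nonzero remainder).
No irreducible factor of degree ≤ 2 exists, so g is irreducible over GF(3).

Yes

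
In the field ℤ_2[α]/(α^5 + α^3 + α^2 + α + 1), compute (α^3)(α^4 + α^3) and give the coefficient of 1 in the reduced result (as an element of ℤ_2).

Multiply in ℤ_2[α]: (α^3)·(α^4 + α^3) = α^7 + α^6.
Reduce using α^5 ≡ α^3 + α^2 + α + 1 (mod α^5 + α^3 + α^2 + α + 1).
Reduced: α^3 + α^2 + 1.

1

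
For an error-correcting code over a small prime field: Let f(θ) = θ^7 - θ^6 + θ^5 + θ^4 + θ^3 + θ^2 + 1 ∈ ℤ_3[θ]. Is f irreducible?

Yes

Check for roots in ℤ_3: f(0) = 1; f(1) = 2; f(2) = 2.
No roots, so no linear factors.
Monic irreducibles of degree 2 over GF(3): θ^2 + 1, θ^2 + θ - 1, θ^2 - θ - 1.
None of them divide f (all give nonzero remainder).
Degree-3 irreducible divisors: test the 8 monic irreducibles of degree 3 over GF(3).
None of them divide f (all give nonzero remainder).
No irreducible factor of degree ≤ 3 exists, so f is irreducible over GF(3).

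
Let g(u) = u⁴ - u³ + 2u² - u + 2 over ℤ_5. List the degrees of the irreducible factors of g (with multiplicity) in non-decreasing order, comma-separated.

4

Roots in ℤ_5: g(0) = 2; g(1) = 3; g(2) = 1; g(3) = 1; g(4) = 2.
Complete factorization: g(u) = (u⁴ - u³ + 2u² - u + 2).
Factor degrees with multiplicity: 4 = 4.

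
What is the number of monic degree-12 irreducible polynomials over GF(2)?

335

x^(2^12) − x is the product of all monic irreducibles of degree dividing 12; Möbius inversion gives N = (1/12) Σ μ(12/d)·2^d.
Divisors of 12: 1, 2, 3, 4, 6, 12; μ(12/d) for each: 0, 1, 0, -1, -1, 1.
Σ = 2^2 − 2^4 − 2^6 + 2^12 = 4020.
N = 4020/12 = 335.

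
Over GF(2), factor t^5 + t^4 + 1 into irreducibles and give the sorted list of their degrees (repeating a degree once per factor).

2, 3

Write f(t) = t^5 + t^4 + 1.
Roots in GF(2): f(0) = 1; f(1) = 1.
Complete factorization: f(t) = (t^2 + t + 1)·(t^3 + t + 1).
Factor degrees with multiplicity: 2 + 3 = 5.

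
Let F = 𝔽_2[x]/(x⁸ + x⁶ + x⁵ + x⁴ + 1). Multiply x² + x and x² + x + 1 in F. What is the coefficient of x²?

Multiply in 𝔽_2[x]: (x² + x)·(x² + x + 1) = x⁴ + x.
Reduced: x⁴ + x.

0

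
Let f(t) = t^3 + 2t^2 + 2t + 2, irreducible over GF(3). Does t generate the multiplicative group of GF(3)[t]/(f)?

|GF(3^3)^×| = 3^3 − 1 = 26. Prime factorization: 26 = 2·13.
f is primitive ⇔ t has order 26 in GF(3)[t]/(f), i.e. t^(26/q) ≠ 1 for each prime q | 26.
t^(13) mod f = 1
t^(2) mod f = t^2.
Since t^(13) = 1, the order of t divides 13 < 26; not primitive.

No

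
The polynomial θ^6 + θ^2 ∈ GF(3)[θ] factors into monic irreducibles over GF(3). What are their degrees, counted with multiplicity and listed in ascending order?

Write f(θ) = θ^6 + θ^2.
Roots in GF(3): f(0) = 0 → root; f(1) = 2; f(2) = 2.
Linear factors from roots: (θ).
Complete factorization: f(θ) = (θ)^2·(θ^2 + θ - 1)·(θ^2 - θ - 1).
Factor degrees with multiplicity: 1 + 1 + 2 + 2 = 6.

1, 1, 2, 2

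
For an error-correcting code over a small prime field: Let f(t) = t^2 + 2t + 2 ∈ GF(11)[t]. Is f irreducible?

Check each element of GF(11) for a root: f(0)=2, f(1)=5, f(2)=10, f(3)=6, f(4)=4, f(5)=4, f(6)=6, f(7)=10, f(8)=5, f(9)=2, f(10)=1.
No roots. A degree-2 polynomial over a field with no linear factor is irreducible.

Yes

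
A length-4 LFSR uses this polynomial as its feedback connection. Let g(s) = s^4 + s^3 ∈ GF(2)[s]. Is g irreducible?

Check for roots in GF(2): g(0) = 0 → root; g(1) = 0 → root.
g(0) = 0, so (s) divides g(s); g is reducible.

No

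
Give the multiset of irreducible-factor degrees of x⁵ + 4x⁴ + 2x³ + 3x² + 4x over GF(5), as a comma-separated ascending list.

Write g(x) = x⁵ + 4x⁴ + 2x³ + 3x² + 4x.
Roots in GF(5): g(0) = 0 → root; g(1) = 4; g(2) = 2; g(3) = 0 → root; g(4) = 0 → root.
Linear factors from roots: (x), (x + 2), (x + 1).
Complete factorization: g(x) = (x)·(x + 1)·(x + 2)·(x² + x + 2).
Factor degrees with multiplicity: 1 + 1 + 1 + 2 = 5.

1, 1, 1, 2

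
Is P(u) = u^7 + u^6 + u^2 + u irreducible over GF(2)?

No

Check for roots in GF(2): P(0) = 0 → root; P(1) = 0 → root.
P(0) = 0, so (u) divides P(u); P is reducible.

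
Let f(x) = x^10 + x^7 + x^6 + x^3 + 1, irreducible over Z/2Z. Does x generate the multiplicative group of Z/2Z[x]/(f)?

|GF(2^10)^×| = 2^10 − 1 = 1023. Prime factorization: 1023 = 3·11·31.
f is primitive ⇔ x has order 1023 in GF(2)[x]/(f), i.e. x^(1023/q) ≠ 1 for each prime q | 1023.
x^(341) mod f = 1
x^(93) mod f = x^8 + x^7 + x^6 + x^5 + x^4 + x^2.
x^(33) mod f = x^9 + x^7 + x^6 + x^5 + x^4 + x + 1.
Since x^(341) = 1, the order of x divides 341 < 1023; not primitive.

No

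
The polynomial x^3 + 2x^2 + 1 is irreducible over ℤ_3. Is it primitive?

Yes

Write f(x) = x^3 + 2x^2 + 1.
|GF(3^3)^×| = 3^3 − 1 = 26. Prime factorization: 26 = 2·13.
f is primitive ⇔ x has order 26 in GF(3)[x]/(f), i.e. x^(26/q) ≠ 1 for each prime q | 26.
x^(13) mod f = 2.
x^(2) mod f = x^2.
None equal 1, so x has full order 26; f is primitive.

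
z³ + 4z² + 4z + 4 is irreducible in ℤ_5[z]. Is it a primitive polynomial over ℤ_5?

Write f(z) = z³ + 4z² + 4z + 4.
|GF(5^3)^×| = 5^3 − 1 = 124. Prime factorization: 124 = 2^2·31.
f is primitive ⇔ z has order 124 in GF(5)[z]/(f), i.e. z^(124/q) ≠ 1 for each prime q | 124.
z^(62) mod f = 1
z^(4) mod f = 2z² + 2z + 1.
Since z^(62) = 1, the order of z divides 62 < 124; not primitive.

No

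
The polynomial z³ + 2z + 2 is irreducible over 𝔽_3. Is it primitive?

Write f(z) = z³ + 2z + 2.
|GF(3^3)^×| = 3^3 − 1 = 26. Prime factorization: 26 = 2·13.
f is primitive ⇔ z has order 26 in GF(3)[z]/(f), i.e. z^(26/q) ≠ 1 for each prime q | 26.
z^(13) mod f = 1
z^(2) mod f = z².
Since z^(13) = 1, the order of z divides 13 < 26; not primitive.

No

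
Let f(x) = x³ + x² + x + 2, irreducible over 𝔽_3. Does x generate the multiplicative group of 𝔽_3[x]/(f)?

|GF(3^3)^×| = 3^3 − 1 = 26. Prime factorization: 26 = 2·13.
f is primitive ⇔ x has order 26 in GF(3)[x]/(f), i.e. x^(26/q) ≠ 1 for each prime q | 26.
x^(13) mod f = 1
x^(2) mod f = x².
Since x^(13) = 1, the order of x divides 13 < 26; not primitive.

No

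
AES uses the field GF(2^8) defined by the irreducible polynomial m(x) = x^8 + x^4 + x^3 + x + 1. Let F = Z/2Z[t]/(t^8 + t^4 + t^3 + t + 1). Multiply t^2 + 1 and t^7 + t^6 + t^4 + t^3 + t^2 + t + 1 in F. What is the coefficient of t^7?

Multiply in Z/2Z[t]: (t^2 + 1)·(t^7 + t^6 + t^4 + t^3 + t^2 + t + 1) = t^9 + t^8 + t^7 + t^5 + t + 1.
Reduce using t^8 ≡ t^4 + t^3 + t + 1 (mod t^8 + t^4 + t^3 + t + 1).
Reduced: t^7 + t^3 + t^2 + t.

1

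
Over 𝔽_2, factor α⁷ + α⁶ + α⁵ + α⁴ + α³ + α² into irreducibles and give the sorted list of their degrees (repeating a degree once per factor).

1, 1, 1, 2, 2

Write g(α) = α⁷ + α⁶ + α⁵ + α⁴ + α³ + α².
Roots in 𝔽_2: g(0) = 0 → root; g(1) = 0 → root.
Linear factors from roots: (α), (α + 1).
Complete factorization: g(α) = (α + 1)·(α)^2·(α² + α + 1)^2.
Factor degrees with multiplicity: 1 + 1 + 1 + 2 + 2 = 7.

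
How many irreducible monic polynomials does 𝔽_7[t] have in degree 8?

x^(7^8) − x is the product of all monic irreducibles of degree dividing 8; Möbius inversion gives N = (1/8) Σ μ(8/d)·7^d.
Divisors of 8: 1, 2, 4, 8; μ(8/d) for each: 0, 0, -1, 1.
Σ = − 7^4 + 7^8 = 5762400.
N = 5762400/8 = 720300.

720300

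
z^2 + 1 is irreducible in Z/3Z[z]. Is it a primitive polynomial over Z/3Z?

No

Write f(z) = z^2 + 1.
|GF(3^2)^×| = 3^2 − 1 = 8. Prime factorization: 8 = 2^3.
f is primitive ⇔ z has order 8 in GF(3)[z]/(f), i.e. z^(8/q) ≠ 1 for each prime q | 8.
z^(4) mod f = 1
Since z^(4) = 1, the order of z divides 4 < 8; not primitive.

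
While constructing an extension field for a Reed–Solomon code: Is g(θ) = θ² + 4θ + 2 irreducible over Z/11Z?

Check each element of Z/11Z for a root: g(0)=2, g(1)=7, g(2)=3, g(3)=1, g(4)=1, g(5)=3, g(6)=7, g(7)=2, g(8)=10, g(9)=9, g(10)=10.
No roots. A degree-2 polynomial over a field with no linear factor is irreducible.

Yes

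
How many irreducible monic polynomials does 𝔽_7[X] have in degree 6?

19544

By the necklace-counting formula, N_7(6) = (1/6) Σ_{d|6} μ(6/d)·7^d.
Divisors of 6: 1, 2, 3, 6; μ(6/d) for each: 1, -1, -1, 1.
Σ = 7^1 − 7^2 − 7^3 + 7^6 = 117264.
N = 117264/6 = 19544.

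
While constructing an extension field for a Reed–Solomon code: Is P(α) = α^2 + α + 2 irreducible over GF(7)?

No

Check for roots in GF(7): P(0) = 2; P(1) = 4; P(2) = 1; P(3) = 0 → root; P(4) = 1; P(5) = 4; P(6) = 2.
P(3) = 0, so (α − 3) divides P(α); P is reducible.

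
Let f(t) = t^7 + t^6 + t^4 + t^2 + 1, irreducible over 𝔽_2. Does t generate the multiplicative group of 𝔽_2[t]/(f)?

|GF(2^7)^×| = 2^7 − 1 = 127. Prime factorization: 127 = 127.
f is primitive ⇔ t has order 127 in GF(2)[t]/(f), i.e. t^(127/q) ≠ 1 for each prime q | 127.
t^(1) mod f = t.
None equal 1, so t has full order 127; f is primitive.

Yes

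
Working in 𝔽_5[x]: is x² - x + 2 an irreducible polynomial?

Yes

Write h(x) = x² - x + 2.
Check for roots in 𝔽_5: h(0) = 2; h(1) = 2; h(2) = 4; h(3) = 3; h(4) = 4.
No roots. A degree-2 polynomial over a field with no linear factor is irreducible.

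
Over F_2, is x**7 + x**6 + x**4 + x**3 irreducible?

Write g(x) = x**7 + x**6 + x**4 + x**3.
Check for roots in F_2: g(0) = 0 → root; g(1) = 0 → root.
g(0) = 0, so (x) divides g(x); g is reducible.

No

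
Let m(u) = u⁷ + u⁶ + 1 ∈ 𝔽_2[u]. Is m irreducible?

Yes

Check for roots in 𝔽_2: m(0) = 1; m(1) = 1.
No roots, so no linear factors.
Monic irreducibles of degree 2 over GF(2): u² + u + 1.
None of them divide m (all give nonzero remainder).
Monic irreducibles of degree 3 over GF(2): u³ + u + 1, u³ + u² + 1.
None of them divide m (all give nonzero remainder).
No irreducible factor of degree ≤ 3 exists, so m is irreducible over GF(2).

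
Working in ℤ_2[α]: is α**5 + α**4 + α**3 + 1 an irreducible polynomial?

Write m(α) = α**5 + α**4 + α**3 + 1.
Check for roots in ℤ_2: m(0) = 1; m(1) = 0 → root.
m(1) = 0, so (α − 1) divides m(α); m is reducible.

No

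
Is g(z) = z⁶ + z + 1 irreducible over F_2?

Check for roots in F_2: g(0) = 1; g(1) = 1.
No roots, so no linear factors.
Monic irreducibles of degree 2 over GF(2): z² + z + 1.
None of them divide g (all give nonzero remainder).
Monic irreducibles of degree 3 over GF(2): z³ + z + 1, z³ + z² + 1.
None of them divide g (all give nonzero remainder).
No irreducible factor of degree ≤ 3 exists, so g is irreducible over GF(2).

Yes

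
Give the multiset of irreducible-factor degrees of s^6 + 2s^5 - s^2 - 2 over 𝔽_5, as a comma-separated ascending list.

1, 2, 3

Write f(s) = s^6 + 2s^5 - s^2 - 2.
Roots in 𝔽_5: f(0) = 3; f(1) = 0 → root; f(2) = 2; f(3) = 4; f(4) = 1.
Linear factors from roots: (s - 1).
Complete factorization: f(s) = (s - 1)·(s^2 + 2s - 2)·(s^3 + s^2 - 2s - 1).
Factor degrees with multiplicity: 1 + 2 + 3 = 6.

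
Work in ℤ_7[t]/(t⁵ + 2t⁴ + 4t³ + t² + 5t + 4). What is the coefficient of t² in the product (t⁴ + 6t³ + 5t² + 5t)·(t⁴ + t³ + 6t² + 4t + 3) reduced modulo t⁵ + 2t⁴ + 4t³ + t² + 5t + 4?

Multiply in ℤ_7[t]: (t⁴ + 6t³ + 5t² + 5t)·(t⁴ + t³ + 6t² + 4t + 3) = t⁸ + 3t⁶ + t⁵ + 6t⁴ + 5t³ + t.
Reduce using t⁵ ≡ 5t⁴ + 3t³ + 6t² + 2t + 3 (mod t⁵ + 2t⁴ + 4t³ + t² + 5t + 4).
Reduced: t⁴ + 5t² + 6.

5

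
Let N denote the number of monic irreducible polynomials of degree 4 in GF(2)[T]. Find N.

3

The number of monic irreducibles of degree 4 over GF(2) is (1/4)·Σ_{d∣4} μ(4/d) 2^d.
Divisors of 4: 1, 2, 4; μ(4/d) for each: 0, -1, 1.
Σ = − 2^2 + 2^4 = 12.
N = 12/4 = 3.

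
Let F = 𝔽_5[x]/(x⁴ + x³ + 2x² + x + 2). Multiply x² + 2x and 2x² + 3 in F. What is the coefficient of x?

4

Multiply in 𝔽_5[x]: (x² + 2x)·(2x² + 3) = 2x⁴ + 4x³ + 3x² + x.
Reduce using x⁴ ≡ 4x³ + 3x² + 4x + 3 (mod x⁴ + x³ + 2x² + x + 2).
Reduced: 2x³ + 4x² + 4x + 1.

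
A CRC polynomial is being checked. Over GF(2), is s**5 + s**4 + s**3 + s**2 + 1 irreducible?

Yes

Write m(s) = s**5 + s**4 + s**3 + s**2 + 1.
Check for roots in GF(2): m(0) = 1; m(1) = 1.
No roots, so no linear factors.
Monic irreducibles of degree 2 over GF(2): s**2 + s + 1.
None of them divide m (all give nonzero remainder).
No irreducible factor of degree ≤ 2 exists, so m is irreducible over GF(2).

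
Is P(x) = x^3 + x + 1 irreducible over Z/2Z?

Check for roots in Z/2Z: P(0) = 1; P(1) = 1.
No roots. A degree-3 polynomial over a field with no linear factor is irreducible.

Yes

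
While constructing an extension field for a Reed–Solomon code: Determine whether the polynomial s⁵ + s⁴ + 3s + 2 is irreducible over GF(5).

Write f(s) = s⁵ + s⁴ + 3s + 2.
Check for roots in GF(5): f(0) = 2; f(1) = 2; f(2) = 1; f(3) = 0 → root; f(4) = 4.
f(3) = 0, so (s − 3) divides f(s); f is reducible.

No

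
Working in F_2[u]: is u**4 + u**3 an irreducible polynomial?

No

Write P(u) = u**4 + u**3.
Check for roots in F_2: P(0) = 0 → root; P(1) = 0 → root.
P(0) = 0, so (u) divides P(u); P is reducible.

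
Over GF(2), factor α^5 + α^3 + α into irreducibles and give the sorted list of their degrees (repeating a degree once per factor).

1, 2, 2

Write h(α) = α^5 + α^3 + α.
Roots in GF(2): h(0) = 0 → root; h(1) = 1.
Linear factors from roots: (α).
Complete factorization: h(α) = (α)·(α^2 + α + 1)^2.
Factor degrees with multiplicity: 1 + 2 + 2 = 5.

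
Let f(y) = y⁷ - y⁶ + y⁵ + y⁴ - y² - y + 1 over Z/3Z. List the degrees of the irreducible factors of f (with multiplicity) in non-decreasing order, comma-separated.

Roots in Z/3Z: f(0) = 1; f(1) = 1; f(2) = 2.
Complete factorization: f(y) = (y⁷ - y⁶ + y⁵ + y⁴ - y² - y + 1).
Factor degrees with multiplicity: 7 = 7.

7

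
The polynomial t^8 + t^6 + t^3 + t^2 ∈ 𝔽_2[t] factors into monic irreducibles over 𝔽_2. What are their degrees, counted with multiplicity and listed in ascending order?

1, 1, 1, 2, 3

Write g(t) = t^8 + t^6 + t^3 + t^2.
Roots in 𝔽_2: g(0) = 0 → root; g(1) = 0 → root.
Linear factors from roots: (t), (t + 1).
Complete factorization: g(t) = (t + 1)·(t)^2·(t^2 + t + 1)·(t^3 + t + 1).
Factor degrees with multiplicity: 1 + 1 + 1 + 2 + 3 = 8.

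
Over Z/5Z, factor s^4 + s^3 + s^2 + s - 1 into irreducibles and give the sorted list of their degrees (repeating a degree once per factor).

Write f(s) = s^4 + s^3 + s^2 + s - 1.
Roots in Z/5Z: f(0) = 4; f(1) = 3; f(2) = 4; f(3) = 4; f(4) = 4.
Complete factorization: f(s) = (s^4 + s^3 + s^2 + s - 1).
Factor degrees with multiplicity: 4 = 4.

4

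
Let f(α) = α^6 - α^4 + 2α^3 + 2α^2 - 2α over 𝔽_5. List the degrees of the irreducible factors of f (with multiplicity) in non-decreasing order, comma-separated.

1, 2, 3

Roots in 𝔽_5: f(0) = 0 → root; f(1) = 2; f(2) = 3; f(3) = 4; f(4) = 2.
Linear factors from roots: (α).
Complete factorization: f(α) = (α)·(α^2 - 2α - 1)·(α^3 + 2α^2 - α + 2).
Factor degrees with multiplicity: 1 + 2 + 3 = 6.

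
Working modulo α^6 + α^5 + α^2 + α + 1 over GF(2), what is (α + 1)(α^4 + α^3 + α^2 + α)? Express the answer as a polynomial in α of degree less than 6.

α^5 + α

Multiply in GF(2)[α]: (α + 1)·(α^4 + α^3 + α^2 + α) = α^5 + α.
Reduced: α^5 + α.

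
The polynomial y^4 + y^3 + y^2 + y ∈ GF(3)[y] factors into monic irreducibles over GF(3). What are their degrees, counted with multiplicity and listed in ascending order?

1, 1, 2

Write g(y) = y^4 + y^3 + y^2 + y.
Roots in GF(3): g(0) = 0 → root; g(1) = 1; g(2) = 0 → root.
Linear factors from roots: (y), (y + 1).
Complete factorization: g(y) = (y)·(y + 1)·(y^2 + 1).
Factor degrees with multiplicity: 1 + 1 + 2 = 4.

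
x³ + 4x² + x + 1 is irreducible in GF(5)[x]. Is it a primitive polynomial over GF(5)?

No

Write f(x) = x³ + 4x² + x + 1.
|GF(5^3)^×| = 5^3 − 1 = 124. Prime factorization: 124 = 2^2·31.
f is primitive ⇔ x has order 124 in GF(5)[x]/(f), i.e. x^(124/q) ≠ 1 for each prime q | 124.
x^(62) mod f = 1
x^(4) mod f = 3x + 4.
Since x^(62) = 1, the order of x divides 62 < 124; not primitive.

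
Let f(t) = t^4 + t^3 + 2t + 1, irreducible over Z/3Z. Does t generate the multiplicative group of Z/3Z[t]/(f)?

No

|GF(3^4)^×| = 3^4 − 1 = 80. Prime factorization: 80 = 2^4·5.
f is primitive ⇔ t has order 80 in GF(3)[t]/(f), i.e. t^(80/q) ≠ 1 for each prime q | 80.
t^(40) mod f = 1
t^(16) mod f = 2t^2 + t + 1.
Since t^(40) = 1, the order of t divides 40 < 80; not primitive.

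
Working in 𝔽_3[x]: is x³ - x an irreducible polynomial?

No

Write g(x) = x³ - x.
Check for roots in 𝔽_3: g(0) = 0 → root; g(1) = 0 → root; g(2) = 0 → root.
g(0) = 0, so (x) divides g(x); g is reducible.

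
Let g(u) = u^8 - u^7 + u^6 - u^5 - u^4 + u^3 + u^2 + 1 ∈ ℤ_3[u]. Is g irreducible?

Yes

Check for roots in ℤ_3: g(0) = 1; g(1) = 2; g(2) = 1.
No roots, so no linear factors.
Monic irreducibles of degree 2 over GF(3): u^2 + 1, u^2 + u - 1, u^2 - u - 1.
None of them divide g (all give nonzero remainder).
Degree-3 irreducible divisors: test the 8 monic irreducibles of degree 3 over GF(3).
None of them divide g (all give nonzero remainder).
Degree-4 irreducible divisors: test the 18 monic irreducibles of degree 4 over GF(3).
None of them divide g (all give nonzero remainder).
No irreducible factor of degree ≤ 4 exists, so g is irreducible over GF(3).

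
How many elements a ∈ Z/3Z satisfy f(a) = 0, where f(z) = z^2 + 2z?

Evaluate at each of the 3 elements of Z/3Z:
f(0) = 0 → root; f(1) = 0 → root; f(2) = 2.
Roots: {0, 1}.

2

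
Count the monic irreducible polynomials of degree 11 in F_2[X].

186

The number of monic irreducibles of degree 11 over GF(2) is (1/11)·Σ_{d∣11} μ(11/d) 2^d.
Divisors of 11: 1, 11; μ(11/d) for each: -1, 1.
Σ = − 2^1 + 2^11 = 2046.
N = 2046/11 = 186.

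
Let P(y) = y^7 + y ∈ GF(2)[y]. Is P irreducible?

No

Check for roots in GF(2): P(0) = 0 → root; P(1) = 0 → root.
P(0) = 0, so (y) divides P(y); P is reducible.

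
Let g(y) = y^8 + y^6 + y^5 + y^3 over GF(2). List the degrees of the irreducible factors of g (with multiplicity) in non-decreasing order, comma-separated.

1, 1, 1, 1, 1, 1, 2

Roots in GF(2): g(0) = 0 → root; g(1) = 0 → root.
Linear factors from roots: (y), (y + 1).
Complete factorization: g(y) = (y)^3·(y + 1)^3·(y^2 + y + 1).
Factor degrees with multiplicity: 1 + 1 + 1 + 1 + 1 + 1 + 2 = 8.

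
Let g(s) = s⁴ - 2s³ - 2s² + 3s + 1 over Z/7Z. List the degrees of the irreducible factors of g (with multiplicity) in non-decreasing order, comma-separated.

2, 2

Complete factorization: g(s) = (s² + s + 3)·(s² - 3s - 2).
Factor degrees with multiplicity: 2 + 2 = 4.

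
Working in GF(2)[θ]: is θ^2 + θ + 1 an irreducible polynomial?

Yes

Write g(θ) = θ^2 + θ + 1.
Check for roots in GF(2): g(0) = 1; g(1) = 1.
No roots. A degree-2 polynomial over a field with no linear factor is irreducible.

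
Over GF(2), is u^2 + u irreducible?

No

Write P(u) = u^2 + u.
Check for roots in GF(2): P(0) = 0 → root; P(1) = 0 → root.
P(0) = 0, so (u) divides P(u); P is reducible.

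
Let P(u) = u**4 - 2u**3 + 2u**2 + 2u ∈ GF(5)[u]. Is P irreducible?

No

Check for roots in GF(5): P(0) = 0 → root; P(1) = 3; P(2) = 2; P(3) = 1; P(4) = 3.
P(0) = 0, so (u) divides P(u); P is reducible.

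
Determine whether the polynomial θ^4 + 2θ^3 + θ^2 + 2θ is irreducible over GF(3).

No

Write m(θ) = θ^4 + 2θ^3 + θ^2 + 2θ.
Check for roots in GF(3): m(0) = 0 → root; m(1) = 0 → root; m(2) = 1.
m(0) = 0, so (θ) divides m(θ); m is reducible.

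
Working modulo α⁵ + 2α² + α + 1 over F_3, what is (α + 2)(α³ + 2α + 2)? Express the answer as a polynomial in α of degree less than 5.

Multiply in F_3[α]: (α + 2)·(α³ + 2α + 2) = α⁴ + 2α³ + 2α² + 1.
Reduced: α⁴ + 2α³ + 2α² + 1.

α^4 + 2α^3 + 2α^2 + 1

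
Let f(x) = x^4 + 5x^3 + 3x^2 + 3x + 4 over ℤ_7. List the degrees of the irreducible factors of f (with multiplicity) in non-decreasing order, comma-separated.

1, 1, 2

Linear factors from roots: (x + 2), (x + 1).
Complete factorization: f(x) = (x + 1)·(x + 2)·(x^2 + 2x + 2).
Factor degrees with multiplicity: 1 + 1 + 2 = 4.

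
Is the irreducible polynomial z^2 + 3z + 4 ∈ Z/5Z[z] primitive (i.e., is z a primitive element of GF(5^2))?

No

Write f(z) = z^2 + 3z + 4.
|GF(5^2)^×| = 5^2 − 1 = 24. Prime factorization: 24 = 2^3·3.
f is primitive ⇔ z has order 24 in GF(5)[z]/(f), i.e. z^(24/q) ≠ 1 for each prime q | 24.
z^(12) mod f = 1
z^(8) mod f = 3z + 4.
Since z^(12) = 1, the order of z divides 12 < 24; not primitive.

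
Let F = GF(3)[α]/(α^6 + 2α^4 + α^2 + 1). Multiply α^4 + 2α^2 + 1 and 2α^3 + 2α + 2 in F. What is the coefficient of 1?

Multiply in GF(3)[α]: (α^4 + 2α^2 + 1)·(2α^3 + 2α + 2) = 2α^7 + 2α^4 + α^2 + 2α + 2.
Reduce using α^6 ≡ α^4 + 2α^2 + 2 (mod α^6 + 2α^4 + α^2 + 1).
Reduced: 2α^5 + 2α^4 + α^3 + α^2 + 2.

2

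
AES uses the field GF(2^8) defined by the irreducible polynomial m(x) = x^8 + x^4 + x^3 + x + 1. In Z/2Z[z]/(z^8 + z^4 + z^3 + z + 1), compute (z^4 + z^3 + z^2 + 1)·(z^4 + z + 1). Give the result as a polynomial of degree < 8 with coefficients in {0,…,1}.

z^7 + z^6 + z^5 + z^3 + z^2

Multiply in Z/2Z[z]: (z^4 + z^3 + z^2 + 1)·(z^4 + z + 1) = z^8 + z^7 + z^6 + z^5 + z^4 + z^2 + z + 1.
Reduce using z^8 ≡ z^4 + z^3 + z + 1 (mod z^8 + z^4 + z^3 + z + 1).
Reduced: z^7 + z^6 + z^5 + z^3 + z^2.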